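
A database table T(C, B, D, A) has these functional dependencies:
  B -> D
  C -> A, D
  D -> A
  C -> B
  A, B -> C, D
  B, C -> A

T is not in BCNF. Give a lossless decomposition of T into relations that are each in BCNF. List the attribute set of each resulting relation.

{A, D}; {B, C, D}

Candidate keys of the original relation: {B}, {C}.
In {A, B, C, D}, {D} is not a superkey ({D}⁺ restricted to this set is {A, D}), so split on D -> A into {A, D} and {B, C, D}.
{A, D}: every determinant is a superkey — BCNF.
{B, C, D}: every determinant is a superkey — BCNF.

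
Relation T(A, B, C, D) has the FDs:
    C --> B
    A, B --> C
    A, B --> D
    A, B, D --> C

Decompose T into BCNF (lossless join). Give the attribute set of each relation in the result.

Candidate keys of the original relation: {A, B}, {A, C}.
Within {A, B, C, D}: {C}⁺ ∩ {A, B, C, D} = {B, C}, not the whole set, so C --> B violates BCNF; decompose into {B, C} and {A, C, D}.
{B, C} is in BCNF.
{A, C, D} is in BCNF.

{A, C, D}; {B, C}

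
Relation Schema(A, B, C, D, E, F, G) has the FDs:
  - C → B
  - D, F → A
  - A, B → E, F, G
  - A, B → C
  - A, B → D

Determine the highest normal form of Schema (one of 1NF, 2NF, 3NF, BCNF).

3NF

Candidate keys: {A, B}, {A, C}, {B, D, F}, {C, D, F}. Prime attributes: {A, B, C, D, F}.
For C → B we have {C}⁺ = {B, C}; {C} is not a superkey, so BCNF fails.
Its right-hand attributes {B} are all prime, as are those of every other non-superkey FD — the relation is in 3NF.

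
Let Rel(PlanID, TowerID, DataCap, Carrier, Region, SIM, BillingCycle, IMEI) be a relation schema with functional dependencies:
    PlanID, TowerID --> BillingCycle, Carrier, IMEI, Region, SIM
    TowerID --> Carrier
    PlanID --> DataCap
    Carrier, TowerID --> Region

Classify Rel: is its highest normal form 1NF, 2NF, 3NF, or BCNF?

1NF

Candidate key: {PlanID, TowerID}. Prime attributes: {PlanID, TowerID}.
TowerID --> Carrier: {TowerID}⁺ = {Carrier, Region, TowerID}, which is not all of the attributes, so the left side is not a superkey — BCNF is violated.
Because {Carrier} is non-prime and the left side of TowerID --> Carrier is not a superkey, the relation is not in 3NF.
{PlanID} is a proper subset of the key {PlanID, TowerID}, and {PlanID}⁺ contains the non-prime attribute {DataCap} — a partial dependency, so 2NF is violated.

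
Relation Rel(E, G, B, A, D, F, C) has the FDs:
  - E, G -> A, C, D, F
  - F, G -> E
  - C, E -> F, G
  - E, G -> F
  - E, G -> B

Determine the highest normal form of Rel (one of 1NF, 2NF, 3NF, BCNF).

BCNF

Candidate keys: {C, E}, {E, G}, {F, G}. Prime attributes: {C, E, F, G}.
Every FD has a superkey on the left, so the relation is in BCNF.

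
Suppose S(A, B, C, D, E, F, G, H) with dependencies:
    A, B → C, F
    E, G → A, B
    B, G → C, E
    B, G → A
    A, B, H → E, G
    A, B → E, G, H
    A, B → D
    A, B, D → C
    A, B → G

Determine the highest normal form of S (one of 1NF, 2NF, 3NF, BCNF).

BCNF

Candidate keys: {A, B}, {B, G}, {E, G}. Prime attributes: {A, B, E, G}.
Every FD has a superkey on the left, so the relation is in BCNF.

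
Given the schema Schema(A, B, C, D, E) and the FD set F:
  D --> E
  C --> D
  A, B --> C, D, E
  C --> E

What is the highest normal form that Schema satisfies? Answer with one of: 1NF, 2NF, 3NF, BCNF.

Candidate key: {A, B}. Prime attributes: {A, B}.
D --> E breaks BCNF: {D}⁺ = {D, E}, so {D} is not a superkey.
D --> E determines the non-prime attribute {E} from a non-superkey — 3NF is violated.
No proper subset of a key has a non-prime attribute in its closure, so there is no partial dependency; 2NF holds.

2NF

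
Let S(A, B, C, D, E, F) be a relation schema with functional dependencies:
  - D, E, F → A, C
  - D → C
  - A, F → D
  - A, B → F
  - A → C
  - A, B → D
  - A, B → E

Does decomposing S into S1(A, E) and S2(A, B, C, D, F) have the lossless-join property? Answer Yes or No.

Common attributes: {A}; their closure is {A, C}.
Neither S1 nor S2 is contained in that closure, so the decomposition is lossy.

No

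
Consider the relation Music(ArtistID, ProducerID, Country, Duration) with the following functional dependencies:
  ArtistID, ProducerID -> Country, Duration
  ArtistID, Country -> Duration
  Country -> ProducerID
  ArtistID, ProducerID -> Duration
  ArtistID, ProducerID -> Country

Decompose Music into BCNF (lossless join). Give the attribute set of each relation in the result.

Candidate keys of the original relation: {ArtistID, Country}, {ArtistID, ProducerID}.
In {ArtistID, Country, Duration, ProducerID}, {Country} is not a superkey ({Country}⁺ restricted to this set is {Country, ProducerID}), so split on Country -> ProducerID into {Country, ProducerID} and {ArtistID, Country, Duration}.
{Country, ProducerID} is in BCNF.
{ArtistID, Country, Duration} is in BCNF.

{ArtistID, Country, Duration}; {Country, ProducerID}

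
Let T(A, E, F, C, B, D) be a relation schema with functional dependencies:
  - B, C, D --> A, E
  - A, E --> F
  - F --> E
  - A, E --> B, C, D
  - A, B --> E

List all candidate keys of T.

{A, B}, {A, E}, {A, F}, {B, C, D}

{A, B}⁺ = {A, B, C, D, E, F}, which is every attribute, so {A, B} is a candidate key.
{A, E}⁺ = {A, B, C, D, E, F}, which is every attribute, so {A, E} is a candidate key.
{A, F}⁺ = {A, B, C, D, E, F}, which is every attribute, so {A, F} is a candidate key.
{B, C, D}⁺ = {A, B, C, D, E, F}, which is every attribute, so {B, C, D} is a candidate key.
These are minimal and exhaustive — every other superkey contains one of them.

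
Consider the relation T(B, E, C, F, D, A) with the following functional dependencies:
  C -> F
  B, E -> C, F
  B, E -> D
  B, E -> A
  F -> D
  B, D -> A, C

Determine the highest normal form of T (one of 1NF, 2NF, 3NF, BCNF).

Candidate key: {B, E}. Prime attributes: {B, E}.
C -> F breaks BCNF: {C}⁺ = {C, D, F}, so {C} is not a superkey.
Because {F} is non-prime and the left side of C -> F is not a superkey, the relation is not in 3NF.
No non-prime attribute depends on a proper subset of any candidate key, so 2NF holds.

2NF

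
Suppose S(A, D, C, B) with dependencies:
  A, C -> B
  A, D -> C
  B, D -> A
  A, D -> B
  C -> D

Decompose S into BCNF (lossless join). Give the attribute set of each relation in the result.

Candidate keys of the original relation: {A, C}, {A, D}, {B, C}, {B, D}.
Within {A, B, C, D}: {C}⁺ ∩ {A, B, C, D} = {C, D}, not the whole set, so C -> D violates BCNF; decompose into {C, D} and {A, B, C}.
{C, D} has no BCNF violation.
{A, B, C} has no BCNF violation.

{A, B, C}; {C, D}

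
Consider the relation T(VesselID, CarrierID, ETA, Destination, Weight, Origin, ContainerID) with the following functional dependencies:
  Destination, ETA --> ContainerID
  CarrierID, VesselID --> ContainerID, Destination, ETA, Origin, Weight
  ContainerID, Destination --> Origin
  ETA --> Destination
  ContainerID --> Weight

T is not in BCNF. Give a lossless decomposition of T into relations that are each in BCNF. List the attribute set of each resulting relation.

Candidate key of the original relation: {CarrierID, VesselID}.
In {CarrierID, ContainerID, Destination, ETA, Origin, VesselID, Weight}, {Destination, ETA} is not a superkey ({Destination, ETA}⁺ restricted to this set is {ContainerID, Destination, ETA, Origin, Weight}), so split on Destination, ETA --> ContainerID, Origin, Weight into {ContainerID, Destination, ETA, Origin, Weight} and {CarrierID, Destination, ETA, VesselID}.
In {ContainerID, Destination, ETA, Origin, Weight}, {ContainerID, Destination} is not a superkey ({ContainerID, Destination}⁺ restricted to this set is {ContainerID, Destination, Origin, Weight}), so split on ContainerID, Destination --> Origin, Weight into {ContainerID, Destination, Origin, Weight} and {ContainerID, Destination, ETA}.
In {ContainerID, Destination, Origin, Weight}, {ContainerID} is not a superkey ({ContainerID}⁺ restricted to this set is {ContainerID, Weight}), so split on ContainerID --> Weight into {ContainerID, Weight} and {ContainerID, Destination, Origin}.
{ContainerID, Weight}: every determinant is a superkey — BCNF.
{ContainerID, Destination, Origin}: every determinant is a superkey — BCNF.
{ContainerID, Destination, ETA}: every determinant is a superkey — BCNF.
In {CarrierID, Destination, ETA, VesselID}, {ETA} is not a superkey ({ETA}⁺ restricted to this set is {Destination, ETA}), so split on ETA --> Destination into {Destination, ETA} and {CarrierID, ETA, VesselID}.
{Destination, ETA}: every determinant is a superkey — BCNF.
{CarrierID, ETA, VesselID}: every determinant is a superkey — BCNF.

{CarrierID, ETA, VesselID}; {ContainerID, Destination, ETA}; {ContainerID, Destination, Origin}; {ContainerID, Weight}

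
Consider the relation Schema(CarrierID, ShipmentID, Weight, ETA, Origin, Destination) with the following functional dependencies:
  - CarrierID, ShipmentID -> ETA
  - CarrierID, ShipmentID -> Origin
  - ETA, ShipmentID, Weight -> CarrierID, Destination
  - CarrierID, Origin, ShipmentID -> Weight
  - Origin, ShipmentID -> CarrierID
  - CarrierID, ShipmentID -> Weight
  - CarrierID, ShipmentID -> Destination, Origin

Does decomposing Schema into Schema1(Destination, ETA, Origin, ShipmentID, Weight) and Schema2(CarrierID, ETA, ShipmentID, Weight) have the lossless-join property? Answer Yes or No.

Yes

The shared attributes are {ETA, ShipmentID, Weight} and {ETA, ShipmentID, Weight}⁺ = {CarrierID, Destination, ETA, Origin, ShipmentID, Weight}.
This includes all of Schema1, so the common attributes are a superkey of Schema1 — the join is lossless.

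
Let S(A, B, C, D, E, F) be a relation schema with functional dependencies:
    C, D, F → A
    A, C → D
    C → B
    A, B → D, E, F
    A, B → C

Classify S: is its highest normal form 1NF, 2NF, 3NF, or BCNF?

Candidate keys: {A, B}, {A, C}, {C, D, F}. Prime attributes: {A, B, C, D, F}.
C → B breaks BCNF: {C}⁺ = {B, C}, so {C} is not a superkey.
Since {B} ⊆ prime attributes and every other non-superkey FD also has a prime right side, the schema is in 3NF.

3NF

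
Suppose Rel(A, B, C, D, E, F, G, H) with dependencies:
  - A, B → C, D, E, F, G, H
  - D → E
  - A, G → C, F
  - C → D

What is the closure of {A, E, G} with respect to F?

{A, C, D, E, F, G}

Start with {A, E, G}.
A, G → C, F applies; add {C, F} → now {A, C, E, F, G}.
C → D applies; add {D} → now {A, C, D, E, F, G}.
No further FD applies.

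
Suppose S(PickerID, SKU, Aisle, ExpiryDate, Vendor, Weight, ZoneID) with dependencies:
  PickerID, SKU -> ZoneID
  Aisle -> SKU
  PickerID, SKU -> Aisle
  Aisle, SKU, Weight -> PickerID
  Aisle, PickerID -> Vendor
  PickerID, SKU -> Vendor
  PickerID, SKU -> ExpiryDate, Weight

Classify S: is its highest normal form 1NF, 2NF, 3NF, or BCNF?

Candidate keys: {Aisle, PickerID}, {Aisle, Weight}, {PickerID, SKU}. Prime attributes: {Aisle, PickerID, SKU, Weight}.
Aisle -> SKU breaks BCNF: {Aisle}⁺ = {Aisle, SKU}, so {Aisle} is not a superkey.
But every attribute on its right side ({SKU}) is prime, and the same holds for every other non-superkey FD, so 3NF still holds.

3NF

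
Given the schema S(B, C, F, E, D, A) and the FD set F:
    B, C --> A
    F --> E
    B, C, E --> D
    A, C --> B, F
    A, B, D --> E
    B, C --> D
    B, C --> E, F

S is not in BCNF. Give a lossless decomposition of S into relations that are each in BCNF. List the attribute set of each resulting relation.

Candidate keys of the original relation: {A, C}, {B, C}.
In {A, B, C, D, E, F}, {F} is not a superkey ({F}⁺ restricted to this set is {E, F}), so split on F --> E into {E, F} and {A, B, C, D, F}.
{E, F} has no BCNF violation.
{A, B, C, D, F} has no BCNF violation.

{A, B, C, D, F}; {E, F}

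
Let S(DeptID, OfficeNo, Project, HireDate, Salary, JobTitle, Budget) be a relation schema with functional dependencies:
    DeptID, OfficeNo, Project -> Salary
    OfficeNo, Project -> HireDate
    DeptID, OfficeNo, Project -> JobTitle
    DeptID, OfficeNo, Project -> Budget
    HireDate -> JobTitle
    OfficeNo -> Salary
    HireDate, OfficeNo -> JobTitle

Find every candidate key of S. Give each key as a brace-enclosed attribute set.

{DeptID, OfficeNo, Project}

{DeptID, OfficeNo, Project} never appear on the right of any FD, so every key must include all of them.
Closure of {DeptID, OfficeNo, Project} is {Budget, DeptID, HireDate, JobTitle, OfficeNo, Project, Salary}, the whole schema; {DeptID, OfficeNo, Project} is a candidate key.
No other minimal set has full closure, so this is the only candidate key.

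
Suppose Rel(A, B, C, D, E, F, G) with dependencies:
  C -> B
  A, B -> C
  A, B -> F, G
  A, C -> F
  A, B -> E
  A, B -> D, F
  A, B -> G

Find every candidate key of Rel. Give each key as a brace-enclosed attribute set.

No FD produces {A}, so it must be in every candidate key.
{A, B}⁺ = {A, B, C, D, E, F, G} — all of the relation — so {A, B} is a candidate key.
{A, C}⁺ = {A, B, C, D, E, F, G} — all of the relation — so {A, C} is a candidate key.
Any other superkey properly contains one of these, so there are no further candidate keys.

{A, B}, {A, C}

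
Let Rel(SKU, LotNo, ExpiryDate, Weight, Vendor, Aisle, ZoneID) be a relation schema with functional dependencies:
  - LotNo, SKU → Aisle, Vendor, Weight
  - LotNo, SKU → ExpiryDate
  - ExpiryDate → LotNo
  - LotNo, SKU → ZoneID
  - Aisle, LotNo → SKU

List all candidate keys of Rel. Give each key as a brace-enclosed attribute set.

{Aisle, ExpiryDate}, {Aisle, LotNo}, {ExpiryDate, SKU}, {LotNo, SKU}

{Aisle, ExpiryDate}⁺ = {Aisle, ExpiryDate, LotNo, SKU, Vendor, Weight, ZoneID}, which is every attribute, so {Aisle, ExpiryDate} is a candidate key.
{Aisle, LotNo}⁺ = {Aisle, ExpiryDate, LotNo, SKU, Vendor, Weight, ZoneID}, which is every attribute, so {Aisle, LotNo} is a candidate key.
{ExpiryDate, SKU}⁺ = {Aisle, ExpiryDate, LotNo, SKU, Vendor, Weight, ZoneID}, which is every attribute, so {ExpiryDate, SKU} is a candidate key.
{LotNo, SKU}⁺ = {Aisle, ExpiryDate, LotNo, SKU, Vendor, Weight, ZoneID}, which is every attribute, so {LotNo, SKU} is a candidate key.
These are minimal and exhaustive — every other superkey contains one of them.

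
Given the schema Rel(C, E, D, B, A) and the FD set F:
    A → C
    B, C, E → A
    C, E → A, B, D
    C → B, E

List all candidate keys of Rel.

{A}, {C}

Closure of {A} is {A, B, C, D, E}, the whole schema; {A} is a candidate key.
Closure of {C} is {A, B, C, D, E}, the whole schema; {C} is a candidate key.
No proper subset of any of these is a key, and no other minimal superkey exists.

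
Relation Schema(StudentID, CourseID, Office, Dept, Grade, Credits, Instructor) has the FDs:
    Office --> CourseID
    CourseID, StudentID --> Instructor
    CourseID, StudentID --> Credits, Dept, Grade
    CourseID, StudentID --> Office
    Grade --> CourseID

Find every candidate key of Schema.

{StudentID} never appears on the right of any FD, so every key must include it.
{CourseID, StudentID}⁺ = {CourseID, Credits, Dept, Grade, Instructor, Office, StudentID}, which is every attribute, so {CourseID, StudentID} is a candidate key.
{Grade, StudentID}⁺ = {CourseID, Credits, Dept, Grade, Instructor, Office, StudentID}, which is every attribute, so {Grade, StudentID} is a candidate key.
{Office, StudentID}⁺ = {CourseID, Credits, Dept, Grade, Instructor, Office, StudentID}, which is every attribute, so {Office, StudentID} is a candidate key.
These are minimal and exhaustive — every other superkey contains one of them.

{CourseID, StudentID}, {Grade, StudentID}, {Office, StudentID}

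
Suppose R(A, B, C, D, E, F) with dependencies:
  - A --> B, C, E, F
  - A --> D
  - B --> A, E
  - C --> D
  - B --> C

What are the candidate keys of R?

{A}, {B}

{A}⁺ = {A, B, C, D, E, F}, which is every attribute, so {A} is a candidate key.
{B}⁺ = {A, B, C, D, E, F}, which is every attribute, so {B} is a candidate key.
These are minimal and exhaustive — every other superkey contains one of them.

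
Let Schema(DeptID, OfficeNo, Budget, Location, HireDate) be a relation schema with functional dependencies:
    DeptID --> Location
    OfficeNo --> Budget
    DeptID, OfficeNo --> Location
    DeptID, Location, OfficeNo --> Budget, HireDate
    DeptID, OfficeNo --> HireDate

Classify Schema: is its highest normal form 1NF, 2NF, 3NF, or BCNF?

1NF

Candidate key: {DeptID, OfficeNo}. Prime attributes: {DeptID, OfficeNo}.
DeptID --> Location: {DeptID}⁺ = {DeptID, Location}, which is not all of the attributes, so the left side is not a superkey — BCNF is violated.
DeptID --> Location has non-prime {Location} on the right and a non-superkey on the left, so 3NF fails.
{DeptID} is a proper subset of the key {DeptID, OfficeNo}, and {DeptID}⁺ contains the non-prime attribute {Location} — a partial dependency, so 2NF is violated.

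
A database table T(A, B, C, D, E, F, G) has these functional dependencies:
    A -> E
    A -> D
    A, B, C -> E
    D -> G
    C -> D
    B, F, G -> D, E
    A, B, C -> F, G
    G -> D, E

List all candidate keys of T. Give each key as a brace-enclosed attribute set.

{A, B, C}

No FD produces {A, B, C}, so they must be in every candidate key.
{A, B, C} is a candidate key since {A, B, C}⁺ = {A, B, C, D, E, F, G} covers every attribute.
No other minimal set has full closure, so this is the only candidate key.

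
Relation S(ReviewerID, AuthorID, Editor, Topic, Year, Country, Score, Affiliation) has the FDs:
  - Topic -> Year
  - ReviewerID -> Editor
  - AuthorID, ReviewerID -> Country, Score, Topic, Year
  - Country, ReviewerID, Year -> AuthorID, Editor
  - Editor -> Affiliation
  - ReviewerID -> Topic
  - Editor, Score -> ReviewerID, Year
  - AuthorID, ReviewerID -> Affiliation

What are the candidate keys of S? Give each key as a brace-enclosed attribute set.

{AuthorID, ReviewerID} is a candidate key since {AuthorID, ReviewerID}⁺ = {Affiliation, AuthorID, Country, Editor, ReviewerID, Score, Topic, Year} covers every attribute.
{Country, ReviewerID} is a candidate key since {Country, ReviewerID}⁺ = {Affiliation, AuthorID, Country, Editor, ReviewerID, Score, Topic, Year} covers every attribute.
{AuthorID, Editor, Score} is a candidate key since {AuthorID, Editor, Score}⁺ = {Affiliation, AuthorID, Country, Editor, ReviewerID, Score, Topic, Year} covers every attribute.
{Country, Editor, Score} is a candidate key since {Country, Editor, Score}⁺ = {Affiliation, AuthorID, Country, Editor, ReviewerID, Score, Topic, Year} covers every attribute.
These are minimal and exhaustive — every other superkey contains one of them.

{AuthorID, Editor, Score}, {AuthorID, ReviewerID}, {Country, Editor, Score}, {Country, ReviewerID}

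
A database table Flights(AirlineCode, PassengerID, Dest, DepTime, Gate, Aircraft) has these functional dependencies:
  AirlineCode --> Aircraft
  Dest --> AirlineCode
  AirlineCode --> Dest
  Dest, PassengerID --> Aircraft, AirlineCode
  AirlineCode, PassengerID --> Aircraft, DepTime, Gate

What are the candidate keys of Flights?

No FD produces {PassengerID}, so it must be in every candidate key.
Closure of {AirlineCode, PassengerID} is {Aircraft, AirlineCode, DepTime, Dest, Gate, PassengerID}, the whole schema; {AirlineCode, PassengerID} is a candidate key.
Closure of {Dest, PassengerID} is {Aircraft, AirlineCode, DepTime, Dest, Gate, PassengerID}, the whole schema; {Dest, PassengerID} is a candidate key.
Any other superkey properly contains one of these, so there are no further candidate keys.

{AirlineCode, PassengerID}, {Dest, PassengerID}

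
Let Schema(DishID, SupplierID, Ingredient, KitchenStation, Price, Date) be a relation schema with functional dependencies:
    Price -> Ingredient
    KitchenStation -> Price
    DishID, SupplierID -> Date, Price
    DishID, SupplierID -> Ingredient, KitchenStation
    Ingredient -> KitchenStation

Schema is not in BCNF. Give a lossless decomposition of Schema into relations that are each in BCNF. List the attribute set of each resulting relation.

{Date, DishID, Price, SupplierID}; {Ingredient, KitchenStation, Price}

Candidate key of the original relation: {DishID, SupplierID}.
In {Date, DishID, Ingredient, KitchenStation, Price, SupplierID}, {Price} is not a superkey ({Price}⁺ restricted to this set is {Ingredient, KitchenStation, Price}), so split on Price -> Ingredient, KitchenStation into {Ingredient, KitchenStation, Price} and {Date, DishID, Price, SupplierID}.
{Ingredient, KitchenStation, Price} is in BCNF.
{Date, DishID, Price, SupplierID} is in BCNF.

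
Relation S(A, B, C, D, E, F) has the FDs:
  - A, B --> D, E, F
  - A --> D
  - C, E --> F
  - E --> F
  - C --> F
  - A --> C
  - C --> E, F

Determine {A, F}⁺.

{A, C, D, E, F}

Start with {A, F}.
A --> D applies; add {D} → now {A, D, F}.
A --> C applies; add {C} → now {A, C, D, F}.
C --> E, F applies; add {E} → now {A, C, D, E, F}.
No further FD applies.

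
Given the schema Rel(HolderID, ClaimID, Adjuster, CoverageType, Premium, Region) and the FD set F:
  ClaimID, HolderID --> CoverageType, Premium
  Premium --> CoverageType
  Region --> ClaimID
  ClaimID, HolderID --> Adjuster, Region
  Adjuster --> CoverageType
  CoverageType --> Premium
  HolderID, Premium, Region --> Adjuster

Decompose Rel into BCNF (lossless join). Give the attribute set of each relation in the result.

{Adjuster, HolderID, Region}; {Adjuster, Premium}; {ClaimID, Region}; {CoverageType, Premium}

Candidate keys of the original relation: {ClaimID, HolderID}, {HolderID, Region}.
{Adjuster, ClaimID, CoverageType, HolderID, Premium, Region}: {Premium} determines {CoverageType, Premium} here but is not a superkey — split on Premium --> CoverageType, giving {CoverageType, Premium} and {Adjuster, ClaimID, HolderID, Premium, Region}.
{CoverageType, Premium}: every determinant is a superkey — BCNF.
{Adjuster, ClaimID, HolderID, Premium, Region}: {Region} determines {ClaimID, Region} here but is not a superkey — split on Region --> ClaimID, giving {ClaimID, Region} and {Adjuster, HolderID, Premium, Region}.
{ClaimID, Region}: every determinant is a superkey — BCNF.
{Adjuster, HolderID, Premium, Region}: {Adjuster} determines {Adjuster, Premium} here but is not a superkey — split on Adjuster --> Premium, giving {Adjuster, Premium} and {Adjuster, HolderID, Region}.
{Adjuster, Premium}: every determinant is a superkey — BCNF.
{Adjuster, HolderID, Region}: every determinant is a superkey — BCNF.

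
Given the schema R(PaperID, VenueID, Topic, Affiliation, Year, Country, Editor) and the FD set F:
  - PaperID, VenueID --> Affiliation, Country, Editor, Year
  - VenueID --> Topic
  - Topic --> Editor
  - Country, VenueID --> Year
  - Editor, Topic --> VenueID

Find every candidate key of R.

Attributes never on any right-hand side: {PaperID} — every candidate key must contain it.
{PaperID, Topic}⁺ = {Affiliation, Country, Editor, PaperID, Topic, VenueID, Year}, which is every attribute, so {PaperID, Topic} is a candidate key.
{PaperID, VenueID}⁺ = {Affiliation, Country, Editor, PaperID, Topic, VenueID, Year}, which is every attribute, so {PaperID, VenueID} is a candidate key.
Any other superkey properly contains one of these, so there are no further candidate keys.

{PaperID, Topic}, {PaperID, VenueID}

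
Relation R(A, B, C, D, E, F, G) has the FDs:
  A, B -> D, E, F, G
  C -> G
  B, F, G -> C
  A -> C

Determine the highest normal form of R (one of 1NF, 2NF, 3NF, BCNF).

1NF

Candidate key: {A, B}. Prime attributes: {A, B}.
C -> G breaks BCNF: {C}⁺ = {C, G}, so {C} is not a superkey.
C -> G determines the non-prime attribute {G} from a non-superkey — 3NF is violated.
The proper key subset {A} of {A, B} determines non-prime {C, G}, so the relation is not even in 2NF.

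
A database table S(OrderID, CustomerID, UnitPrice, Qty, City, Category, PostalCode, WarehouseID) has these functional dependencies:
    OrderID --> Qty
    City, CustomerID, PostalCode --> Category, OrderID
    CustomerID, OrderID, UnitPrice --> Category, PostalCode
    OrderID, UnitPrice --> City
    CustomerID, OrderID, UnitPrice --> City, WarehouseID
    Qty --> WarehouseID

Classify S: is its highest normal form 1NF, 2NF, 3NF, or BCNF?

1NF

Candidate keys: {City, CustomerID, PostalCode, UnitPrice}, {CustomerID, OrderID, UnitPrice}. Prime attributes: {City, CustomerID, OrderID, PostalCode, UnitPrice}.
For OrderID --> Qty we have {OrderID}⁺ = {OrderID, Qty, WarehouseID}; {OrderID} is not a superkey, so BCNF fails.
OrderID --> Qty has non-prime {Qty} on the right and a non-superkey on the left, so 3NF fails.
{OrderID} is a proper subset of the key {CustomerID, OrderID, UnitPrice}, and {OrderID}⁺ contains the non-prime attributes {Qty, WarehouseID} — a partial dependency, so 2NF is violated.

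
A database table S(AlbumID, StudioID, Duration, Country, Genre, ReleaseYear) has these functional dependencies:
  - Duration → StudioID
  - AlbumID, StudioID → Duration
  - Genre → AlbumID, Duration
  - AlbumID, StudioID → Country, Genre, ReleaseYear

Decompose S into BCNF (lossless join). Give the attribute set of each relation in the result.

Candidate keys of the original relation: {AlbumID, Duration}, {AlbumID, StudioID}, {Genre}.
In {AlbumID, Country, Duration, Genre, ReleaseYear, StudioID}, {Duration} is not a superkey ({Duration}⁺ restricted to this set is {Duration, StudioID}), so split on Duration → StudioID into {Duration, StudioID} and {AlbumID, Country, Duration, Genre, ReleaseYear}.
{Duration, StudioID} has no BCNF violation.
{AlbumID, Country, Duration, Genre, ReleaseYear} has no BCNF violation.

{AlbumID, Country, Duration, Genre, ReleaseYear}; {Duration, StudioID}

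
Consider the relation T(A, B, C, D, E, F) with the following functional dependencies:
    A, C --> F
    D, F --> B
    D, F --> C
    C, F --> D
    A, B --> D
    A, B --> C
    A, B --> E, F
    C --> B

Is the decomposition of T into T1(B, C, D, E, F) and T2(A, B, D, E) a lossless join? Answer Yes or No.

No

T1 ∩ T2 = {B, D, E}; its closure under F is {B, D, E}.
T1 ⊄ {B, D, E} and T2 ⊄ {B, D, E}, so the split is lossy.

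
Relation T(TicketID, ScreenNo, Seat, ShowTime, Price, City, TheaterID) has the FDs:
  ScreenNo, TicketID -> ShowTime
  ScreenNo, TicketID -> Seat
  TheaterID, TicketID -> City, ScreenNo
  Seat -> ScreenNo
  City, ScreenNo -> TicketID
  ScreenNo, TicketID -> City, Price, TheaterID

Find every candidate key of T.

{City, ScreenNo}⁺ = {City, Price, ScreenNo, Seat, ShowTime, TheaterID, TicketID} — all of the relation — so {City, ScreenNo} is a candidate key.
{City, Seat}⁺ = {City, Price, ScreenNo, Seat, ShowTime, TheaterID, TicketID} — all of the relation — so {City, Seat} is a candidate key.
{ScreenNo, TicketID}⁺ = {City, Price, ScreenNo, Seat, ShowTime, TheaterID, TicketID} — all of the relation — so {ScreenNo, TicketID} is a candidate key.
{Seat, TicketID}⁺ = {City, Price, ScreenNo, Seat, ShowTime, TheaterID, TicketID} — all of the relation — so {Seat, TicketID} is a candidate key.
{TheaterID, TicketID}⁺ = {City, Price, ScreenNo, Seat, ShowTime, TheaterID, TicketID} — all of the relation — so {TheaterID, TicketID} is a candidate key.
No proper subset of any of these is a key, and no other minimal superkey exists.

{City, ScreenNo}, {City, Seat}, {ScreenNo, TicketID}, {Seat, TicketID}, {TheaterID, TicketID}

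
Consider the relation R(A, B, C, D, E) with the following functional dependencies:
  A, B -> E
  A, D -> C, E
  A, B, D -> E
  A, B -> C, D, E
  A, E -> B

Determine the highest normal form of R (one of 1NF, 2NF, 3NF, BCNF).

Candidate keys: {A, B}, {A, D}, {A, E}. Prime attributes: {A, B, D, E}.
The left-hand side of every FD is a superkey, so BCNF is satisfied.

BCNF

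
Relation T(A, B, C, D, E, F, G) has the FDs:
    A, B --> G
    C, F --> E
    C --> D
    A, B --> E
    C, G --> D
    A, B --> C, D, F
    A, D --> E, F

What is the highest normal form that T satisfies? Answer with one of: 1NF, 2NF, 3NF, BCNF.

Candidate key: {A, B}. Prime attributes: {A, B}.
C, F --> E breaks BCNF: {C, F}⁺ = {C, D, E, F}, so {C, F} is not a superkey.
C, F --> E has non-prime {E} on the right and a non-superkey on the left, so 3NF fails.
No proper subset of a key has a non-prime attribute in its closure, so there is no partial dependency; 2NF holds.

2NF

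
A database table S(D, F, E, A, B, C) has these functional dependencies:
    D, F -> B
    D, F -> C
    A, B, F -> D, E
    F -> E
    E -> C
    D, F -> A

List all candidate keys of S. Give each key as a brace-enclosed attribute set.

{A, B, F}, {D, F}

{F} never appears on the right of any FD, so every key must include it.
{D, F}⁺ = {A, B, C, D, E, F} — all of the relation — so {D, F} is a candidate key.
{A, B, F}⁺ = {A, B, C, D, E, F} — all of the relation — so {A, B, F} is a candidate key.
These are minimal and exhaustive — every other superkey contains one of them.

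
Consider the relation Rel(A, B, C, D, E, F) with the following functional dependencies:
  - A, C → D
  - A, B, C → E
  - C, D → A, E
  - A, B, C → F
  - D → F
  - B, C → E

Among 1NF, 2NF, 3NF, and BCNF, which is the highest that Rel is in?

1NF

Candidate keys: {A, B, C}, {B, C, D}. Prime attributes: {A, B, C, D}.
A, C → D: {A, C}⁺ = {A, C, D, E, F}, which is not all of the attributes, so the left side is not a superkey — BCNF is violated.
C, D → A, E has non-prime {E} on the right and a non-superkey on the left, so 3NF fails.
{A, C} is a proper subset of the key {A, B, C}, and {A, C}⁺ contains the non-prime attributes {E, F} — a partial dependency, so 2NF is violated.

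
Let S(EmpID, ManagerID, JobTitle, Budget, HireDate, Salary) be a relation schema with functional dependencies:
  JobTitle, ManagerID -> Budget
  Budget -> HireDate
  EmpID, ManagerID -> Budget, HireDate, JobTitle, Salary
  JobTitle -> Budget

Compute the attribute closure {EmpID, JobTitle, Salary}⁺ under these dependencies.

Start with {EmpID, JobTitle, Salary}.
JobTitle -> Budget applies; add {Budget} → now {Budget, EmpID, JobTitle, Salary}.
Budget -> HireDate applies; add {HireDate} → now {Budget, EmpID, HireDate, JobTitle, Salary}.
No further FD applies.

{Budget, EmpID, HireDate, JobTitle, Salary}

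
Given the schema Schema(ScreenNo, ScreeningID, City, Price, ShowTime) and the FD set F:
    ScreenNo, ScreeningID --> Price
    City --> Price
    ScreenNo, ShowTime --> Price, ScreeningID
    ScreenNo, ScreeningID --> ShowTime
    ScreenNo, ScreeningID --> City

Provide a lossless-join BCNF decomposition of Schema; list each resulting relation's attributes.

{City, Price}; {City, ScreenNo, ScreeningID, ShowTime}

Candidate keys of the original relation: {ScreenNo, ScreeningID}, {ScreenNo, ShowTime}.
Within {City, Price, ScreenNo, ScreeningID, ShowTime}: {City}⁺ ∩ {City, Price, ScreenNo, ScreeningID, ShowTime} = {City, Price}, not the whole set, so City --> Price violates BCNF; decompose into {City, Price} and {City, ScreenNo, ScreeningID, ShowTime}.
{City, Price} is in BCNF.
{City, ScreenNo, ScreeningID, ShowTime} is in BCNF.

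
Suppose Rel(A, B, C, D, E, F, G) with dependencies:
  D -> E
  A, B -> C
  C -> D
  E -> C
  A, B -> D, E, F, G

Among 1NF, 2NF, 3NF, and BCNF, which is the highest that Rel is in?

Candidate key: {A, B}. Prime attributes: {A, B}.
For D -> E we have {D}⁺ = {C, D, E}; {D} is not a superkey, so BCNF fails.
D -> E has non-prime {E} on the right and a non-superkey on the left, so 3NF fails.
No proper subset of a key has a non-prime attribute in its closure, so there is no partial dependency; 2NF holds.

2NF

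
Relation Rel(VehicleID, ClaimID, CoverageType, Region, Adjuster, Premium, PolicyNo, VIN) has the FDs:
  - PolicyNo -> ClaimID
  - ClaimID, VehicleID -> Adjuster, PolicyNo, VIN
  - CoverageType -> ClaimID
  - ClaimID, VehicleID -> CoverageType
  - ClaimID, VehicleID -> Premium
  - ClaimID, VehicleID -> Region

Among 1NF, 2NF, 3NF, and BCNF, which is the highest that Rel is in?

3NF

Candidate keys: {ClaimID, VehicleID}, {CoverageType, VehicleID}, {PolicyNo, VehicleID}. Prime attributes: {ClaimID, CoverageType, PolicyNo, VehicleID}.
PolicyNo -> ClaimID: {PolicyNo}⁺ = {ClaimID, PolicyNo}, which is not all of the attributes, so the left side is not a superkey — BCNF is violated.
Since {ClaimID} ⊆ prime attributes and every other non-superkey FD also has a prime right side, the schema is in 3NF.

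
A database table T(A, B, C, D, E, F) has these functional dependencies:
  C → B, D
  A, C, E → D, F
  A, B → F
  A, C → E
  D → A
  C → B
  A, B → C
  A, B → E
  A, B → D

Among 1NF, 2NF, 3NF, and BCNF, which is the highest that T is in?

3NF

Candidate keys: {A, B}, {B, D}, {C}. Prime attributes: {A, B, C, D}.
D → A: {D}⁺ = {A, D}, which is not all of the attributes, so the left side is not a superkey — BCNF is violated.
Its right-hand attributes {A} are all prime, as are those of every other non-superkey FD — the relation is in 3NF.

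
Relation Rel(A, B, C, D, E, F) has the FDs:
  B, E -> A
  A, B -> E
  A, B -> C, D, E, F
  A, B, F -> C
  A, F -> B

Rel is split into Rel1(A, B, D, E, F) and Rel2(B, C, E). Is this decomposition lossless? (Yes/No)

Yes

The shared attributes are {B, E} and {B, E}⁺ = {A, B, C, D, E, F}.
Since Rel1 ⊆ {A, B, C, D, E, F}, the intersection is a superkey of Rel1; the decomposition is lossless.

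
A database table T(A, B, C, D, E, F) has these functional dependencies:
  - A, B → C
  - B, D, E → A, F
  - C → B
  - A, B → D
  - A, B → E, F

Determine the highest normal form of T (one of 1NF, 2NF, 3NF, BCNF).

Candidate keys: {A, B}, {A, C}, {B, D, E}, {C, D, E}. Prime attributes: {A, B, C, D, E}.
C → B: {C}⁺ = {B, C}, which is not all of the attributes, so the left side is not a superkey — BCNF is violated.
Since {B} ⊆ prime attributes and every other non-superkey FD also has a prime right side, the schema is in 3NF.

3NF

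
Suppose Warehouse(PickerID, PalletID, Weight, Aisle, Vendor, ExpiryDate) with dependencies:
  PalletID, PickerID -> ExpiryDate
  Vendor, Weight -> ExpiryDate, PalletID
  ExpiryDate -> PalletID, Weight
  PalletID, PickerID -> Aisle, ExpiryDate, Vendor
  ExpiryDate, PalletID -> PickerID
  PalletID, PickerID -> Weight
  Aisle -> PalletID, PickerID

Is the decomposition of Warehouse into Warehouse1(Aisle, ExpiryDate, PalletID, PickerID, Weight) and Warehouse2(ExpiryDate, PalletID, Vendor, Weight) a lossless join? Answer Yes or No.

The shared attributes are {ExpiryDate, PalletID, Weight} and {ExpiryDate, PalletID, Weight}⁺ = {Aisle, ExpiryDate, PalletID, PickerID, Vendor, Weight}.
Since Warehouse1 ⊆ {Aisle, ExpiryDate, PalletID, PickerID, Vendor, Weight}, the intersection is a superkey of Warehouse1; the decomposition is lossless.

Yes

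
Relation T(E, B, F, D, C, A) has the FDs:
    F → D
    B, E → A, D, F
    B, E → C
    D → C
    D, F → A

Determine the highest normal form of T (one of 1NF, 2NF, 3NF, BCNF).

Candidate key: {B, E}. Prime attributes: {B, E}.
For F → D we have {F}⁺ = {A, C, D, F}; {F} is not a superkey, so BCNF fails.
Because {D} is non-prime and the left side of F → D is not a superkey, the relation is not in 3NF.
Checking every proper subset of each key, none determines a non-prime attribute — 2NF is satisfied.

2NF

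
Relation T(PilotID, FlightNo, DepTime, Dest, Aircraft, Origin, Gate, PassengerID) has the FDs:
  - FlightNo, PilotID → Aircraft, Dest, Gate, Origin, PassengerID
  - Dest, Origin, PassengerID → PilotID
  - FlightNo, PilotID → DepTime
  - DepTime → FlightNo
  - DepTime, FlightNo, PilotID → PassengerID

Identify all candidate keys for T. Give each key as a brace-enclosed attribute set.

{DepTime, PilotID}⁺ = {Aircraft, DepTime, Dest, FlightNo, Gate, Origin, PassengerID, PilotID} — all of the relation — so {DepTime, PilotID} is a candidate key.
{FlightNo, PilotID}⁺ = {Aircraft, DepTime, Dest, FlightNo, Gate, Origin, PassengerID, PilotID} — all of the relation — so {FlightNo, PilotID} is a candidate key.
{DepTime, Dest, Origin, PassengerID}⁺ = {Aircraft, DepTime, Dest, FlightNo, Gate, Origin, PassengerID, PilotID} — all of the relation — so {DepTime, Dest, Origin, PassengerID} is a candidate key.
{Dest, FlightNo, Origin, PassengerID}⁺ = {Aircraft, DepTime, Dest, FlightNo, Gate, Origin, PassengerID, PilotID} — all of the relation — so {Dest, FlightNo, Origin, PassengerID} is a candidate key.
These are minimal and exhaustive — every other superkey contains one of them.

{DepTime, Dest, Origin, PassengerID}, {DepTime, PilotID}, {Dest, FlightNo, Origin, PassengerID}, {FlightNo, PilotID}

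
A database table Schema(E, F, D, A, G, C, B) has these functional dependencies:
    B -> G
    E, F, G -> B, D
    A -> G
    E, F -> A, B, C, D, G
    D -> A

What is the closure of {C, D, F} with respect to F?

{A, C, D, F, G}

Start with {C, D, F}.
D -> A applies; add {A} → now {A, C, D, F}.
A -> G applies; add {G} → now {A, C, D, F, G}.
No further FD applies.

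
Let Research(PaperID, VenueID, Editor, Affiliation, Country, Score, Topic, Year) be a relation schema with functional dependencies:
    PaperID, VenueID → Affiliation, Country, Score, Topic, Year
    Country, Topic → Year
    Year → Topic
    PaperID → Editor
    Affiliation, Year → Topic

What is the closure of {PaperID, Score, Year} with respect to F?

Start with {PaperID, Score, Year}.
Year → Topic applies; add {Topic} → now {PaperID, Score, Topic, Year}.
PaperID → Editor applies; add {Editor} → now {Editor, PaperID, Score, Topic, Year}.
No further FD applies.

{Editor, PaperID, Score, Topic, Year}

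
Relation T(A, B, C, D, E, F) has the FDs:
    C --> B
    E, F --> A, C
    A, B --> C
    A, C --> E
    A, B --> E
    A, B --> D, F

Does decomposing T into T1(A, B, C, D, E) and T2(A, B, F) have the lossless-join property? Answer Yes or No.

Common attributes: {A, B}; their closure is {A, B, C, D, E, F}.
Since T1 ⊆ {A, B, C, D, E, F}, the intersection is a superkey of T1; the decomposition is lossless.

Yes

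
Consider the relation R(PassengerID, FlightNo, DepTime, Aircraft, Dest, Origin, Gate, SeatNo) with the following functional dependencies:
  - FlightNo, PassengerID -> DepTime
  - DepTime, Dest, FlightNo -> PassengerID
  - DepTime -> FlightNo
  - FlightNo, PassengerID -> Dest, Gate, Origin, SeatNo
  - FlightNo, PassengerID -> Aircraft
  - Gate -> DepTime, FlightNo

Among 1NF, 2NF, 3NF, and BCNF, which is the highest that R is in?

Candidate keys: {DepTime, Dest}, {DepTime, PassengerID}, {Dest, Gate}, {FlightNo, PassengerID}, {Gate, PassengerID}. Prime attributes: {DepTime, Dest, FlightNo, Gate, PassengerID}.
DepTime -> FlightNo: {DepTime}⁺ = {DepTime, FlightNo}, which is not all of the attributes, so the left side is not a superkey — BCNF is violated.
But every attribute on its right side ({FlightNo}) is prime, and the same holds for every other non-superkey FD, so 3NF still holds.

3NF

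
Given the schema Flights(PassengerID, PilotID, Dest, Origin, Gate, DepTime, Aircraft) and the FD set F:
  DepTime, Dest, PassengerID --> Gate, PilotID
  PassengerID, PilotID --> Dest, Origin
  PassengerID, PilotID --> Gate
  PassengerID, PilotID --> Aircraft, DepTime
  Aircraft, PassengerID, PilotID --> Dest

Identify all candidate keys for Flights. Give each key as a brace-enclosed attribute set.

{DepTime, Dest, PassengerID}, {PassengerID, PilotID}

No FD produces {PassengerID}, so it must be in every candidate key.
{PassengerID, PilotID} is a candidate key since {PassengerID, PilotID}⁺ = {Aircraft, DepTime, Dest, Gate, Origin, PassengerID, PilotID} covers every attribute.
{DepTime, Dest, PassengerID} is a candidate key since {DepTime, Dest, PassengerID}⁺ = {Aircraft, DepTime, Dest, Gate, Origin, PassengerID, PilotID} covers every attribute.
Any other superkey properly contains one of these, so there are no further candidate keys.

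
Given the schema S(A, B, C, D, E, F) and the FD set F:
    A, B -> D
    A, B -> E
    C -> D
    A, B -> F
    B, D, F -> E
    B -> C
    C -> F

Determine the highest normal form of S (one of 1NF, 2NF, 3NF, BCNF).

Candidate key: {A, B}. Prime attributes: {A, B}.
C -> D breaks BCNF: {C}⁺ = {C, D, F}, so {C} is not a superkey.
C -> D determines the non-prime attribute {D} from a non-superkey — 3NF is violated.
Since {B} ⊂ {A, B} and {B}⁺ ⊇ {C, D, E, F} with {C, D, E, F} non-prime, there is a partial dependency; 2NF fails.

1NF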